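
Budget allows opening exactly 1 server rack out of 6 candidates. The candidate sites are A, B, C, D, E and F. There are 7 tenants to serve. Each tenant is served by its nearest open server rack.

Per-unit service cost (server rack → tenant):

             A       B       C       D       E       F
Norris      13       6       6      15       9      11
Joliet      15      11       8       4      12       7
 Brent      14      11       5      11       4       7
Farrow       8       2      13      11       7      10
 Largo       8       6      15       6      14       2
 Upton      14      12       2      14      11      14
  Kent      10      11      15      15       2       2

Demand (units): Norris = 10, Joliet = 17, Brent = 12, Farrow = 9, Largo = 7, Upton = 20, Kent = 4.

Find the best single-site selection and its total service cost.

With exactly 1 open, each tenant uses its cheapest among the chosen.
{C}: Norris→C 6·10=60, Joliet→C 8·17=136, Brent→C 5·12=60, Farrow→C 13·9=117, Largo→C 15·7=105, Upton→C 2·20=40, Kent→C 15·4=60. Service cost 578.
{F}: service cost 705
{B}: service cost 723
Among all 6 size-1 choices, {C} is lowest.

Choose C only; total service cost 578.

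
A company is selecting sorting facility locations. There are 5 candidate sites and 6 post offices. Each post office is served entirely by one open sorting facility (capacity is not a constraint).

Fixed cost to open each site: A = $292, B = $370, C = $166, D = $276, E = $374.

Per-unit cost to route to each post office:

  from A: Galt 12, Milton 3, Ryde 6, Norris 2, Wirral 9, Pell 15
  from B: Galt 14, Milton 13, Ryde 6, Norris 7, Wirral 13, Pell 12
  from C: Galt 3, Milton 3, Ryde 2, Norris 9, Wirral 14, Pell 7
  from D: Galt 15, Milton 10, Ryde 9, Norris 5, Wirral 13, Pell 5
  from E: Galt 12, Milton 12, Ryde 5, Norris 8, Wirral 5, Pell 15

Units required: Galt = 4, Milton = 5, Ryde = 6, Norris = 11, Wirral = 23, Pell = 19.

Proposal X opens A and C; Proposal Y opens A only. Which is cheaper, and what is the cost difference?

Proposal X: {A, C}: Galt→C 3·4=12, Milton→A 3·5=15, Ryde→C 2·6=12, Norris→A 2·11=22, Wirral→A 9·23=207, Pell→C 7·19=133. Service 401; fixed 458; total 859.
Proposal Y: {A}: Galt→A 12·4=48, Milton→A 3·5=15, Ryde→A 6·6=36, Norris→A 2·11=22, Wirral→A 9·23=207, Pell→A 15·19=285. Service 613; fixed 292; total 905.
Difference: |859 − 905| = 46.

Proposal X is cheaper by 46.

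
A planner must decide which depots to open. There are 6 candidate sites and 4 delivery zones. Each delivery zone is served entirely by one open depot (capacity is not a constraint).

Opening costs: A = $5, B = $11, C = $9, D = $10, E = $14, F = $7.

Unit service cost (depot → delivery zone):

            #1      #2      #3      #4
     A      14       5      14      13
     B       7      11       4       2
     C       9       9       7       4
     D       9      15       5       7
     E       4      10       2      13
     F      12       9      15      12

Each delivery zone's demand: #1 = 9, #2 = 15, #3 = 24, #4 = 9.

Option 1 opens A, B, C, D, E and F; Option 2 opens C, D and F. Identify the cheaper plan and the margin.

Option 1 is cheaper by 165.

Option 1: {A, B, C, D, E, F}: #1→E 4·9=36, #2→A 5·15=75, #3→E 2·24=48, #4→B 2·9=18. Service 177; fixed 56; total 233.
Option 2: {C, D, F}: #1→C 9·9=81, #2→C 9·15=135, #3→D 5·24=120, #4→C 4·9=36. Service 372; fixed 26; total 398.
Difference: |233 − 398| = 165.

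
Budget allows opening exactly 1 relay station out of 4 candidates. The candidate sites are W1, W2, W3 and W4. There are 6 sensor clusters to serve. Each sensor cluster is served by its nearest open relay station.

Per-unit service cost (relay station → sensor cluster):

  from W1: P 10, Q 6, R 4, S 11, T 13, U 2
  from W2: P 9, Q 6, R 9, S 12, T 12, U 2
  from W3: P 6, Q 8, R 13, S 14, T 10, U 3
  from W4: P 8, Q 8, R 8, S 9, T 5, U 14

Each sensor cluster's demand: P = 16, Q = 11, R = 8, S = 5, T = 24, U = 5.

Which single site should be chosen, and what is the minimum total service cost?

With exactly 1 open, each sensor cluster uses its cheapest among the chosen.
{W4}: P→W4 8·16=128, Q→W4 8·11=88, R→W4 8·8=64, S→W4 9·5=45, T→W4 5·24=120, U→W4 14·5=70. Service cost 515.
{W3}: service cost 613
{W1}: service cost 635
Among all 4 size-1 choices, {W4} is lowest.

Choose W4 only; total service cost 515.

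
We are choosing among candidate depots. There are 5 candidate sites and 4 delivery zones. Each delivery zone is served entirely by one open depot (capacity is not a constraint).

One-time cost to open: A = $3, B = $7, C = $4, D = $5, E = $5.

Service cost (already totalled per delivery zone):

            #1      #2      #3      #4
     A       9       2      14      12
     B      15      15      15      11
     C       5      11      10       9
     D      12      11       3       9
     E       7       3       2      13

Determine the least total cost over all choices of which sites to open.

For any fixed open set, each delivery zone goes to its cheapest open site; total = fixed + service.
{C, E}: #1→C 5, #2→E 3, #3→E 2, #4→C 9. Service 19; fixed 9; total 28.
{A, C, E}: #1→C 5, #2→A 2, #3→E 2, #4→C 9. Service 18; fixed 12; total 30.
{E}: service 25 + fixed 5 = 30
{A, B, C, D, E}: service 18 + fixed 24 = 42
No other subset beats 28.

Minimum total cost: 28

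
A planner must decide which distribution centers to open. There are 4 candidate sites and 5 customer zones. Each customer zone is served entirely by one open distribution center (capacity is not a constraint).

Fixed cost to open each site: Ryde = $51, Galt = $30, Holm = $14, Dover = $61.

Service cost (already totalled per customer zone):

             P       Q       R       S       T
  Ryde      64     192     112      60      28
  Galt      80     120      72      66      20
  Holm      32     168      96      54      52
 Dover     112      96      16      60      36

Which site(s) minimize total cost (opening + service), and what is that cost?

Open Holm and Dover; minimum total cost 309.

For any fixed open set, each customer zone goes to its cheapest open site; total = fixed + service.
{Holm, Dover}: P→Holm 32, Q→Dover 96, R→Dover 16, S→Holm 54, T→Dover 36. Service 234; fixed 75; total 309.
{Galt, Holm, Dover}: service 218 + fixed 105 = 323
{Galt, Holm}: service 298 + fixed 44 = 342
{Ryde, Galt, Holm, Dover}: P→Holm 32, Q→Dover 96, R→Dover 16, S→Holm 54, T→Galt 20. Service 218; fixed 156; total 374.
(All 15 nonempty subsets were checked; Holm and Dover is lowest.)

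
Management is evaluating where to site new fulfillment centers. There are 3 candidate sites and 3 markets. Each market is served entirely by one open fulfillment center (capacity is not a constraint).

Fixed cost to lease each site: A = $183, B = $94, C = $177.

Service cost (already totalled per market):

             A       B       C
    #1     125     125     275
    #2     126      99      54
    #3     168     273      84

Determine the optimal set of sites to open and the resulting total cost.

Open B and C; minimum total cost 534.

For any fixed open set, each market goes to its cheapest open site; total = fixed + service.
{B, C}: #1→B 125, #2→C 54, #3→C 84. Service 263; fixed 271; total 534.
{C}: service 413 + fixed 177 = 590
{B}: service 497 + fixed 94 = 591
{A, B, C}: service 263 + fixed 454 = 717
No other subset beats 534.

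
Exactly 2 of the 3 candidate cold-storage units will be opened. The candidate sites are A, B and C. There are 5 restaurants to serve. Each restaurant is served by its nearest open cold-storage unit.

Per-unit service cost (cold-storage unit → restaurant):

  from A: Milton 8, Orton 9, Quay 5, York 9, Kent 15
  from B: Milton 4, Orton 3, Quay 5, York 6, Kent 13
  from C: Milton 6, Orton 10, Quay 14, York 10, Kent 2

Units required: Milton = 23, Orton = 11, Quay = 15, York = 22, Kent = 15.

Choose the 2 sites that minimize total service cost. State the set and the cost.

With exactly 2 open, each restaurant uses its cheapest among the chosen.
{B, C}: Milton→B 4·23=92, Orton→B 3·11=33, Quay→B 5·15=75, York→B 6·22=132, Kent→C 2·15=30. Service cost 362.
{A, B}: service cost 527
{A, C}: service cost 540
Among all 3 size-2 choices, {B, C} is lowest.

Choose B and C; total service cost 362.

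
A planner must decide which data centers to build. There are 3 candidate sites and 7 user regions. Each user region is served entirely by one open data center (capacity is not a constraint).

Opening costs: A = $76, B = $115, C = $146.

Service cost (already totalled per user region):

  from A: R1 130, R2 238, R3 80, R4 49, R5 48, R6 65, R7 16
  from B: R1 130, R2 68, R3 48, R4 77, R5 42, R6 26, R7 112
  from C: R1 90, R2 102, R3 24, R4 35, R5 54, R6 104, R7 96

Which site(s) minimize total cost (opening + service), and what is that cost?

Open A and B; minimum total cost 570.

For any fixed open set, each user region goes to its cheapest open site; total = fixed + service.
{A, B}: R1→A 130, R2→B 68, R3→B 48, R4→A 49, R5→B 42, R6→B 26, R7→A 16. Service 379; fixed 191; total 570.
{A, C}: service 380 + fixed 222 = 602
{B}: R1→B 130, R2→B 68, R3→B 48, R4→B 77, R5→B 42, R6→B 26, R7→B 112. Service 503; fixed 115; total 618.
{A, B, C}: service 301 + fixed 337 = 638
No other subset beats 570.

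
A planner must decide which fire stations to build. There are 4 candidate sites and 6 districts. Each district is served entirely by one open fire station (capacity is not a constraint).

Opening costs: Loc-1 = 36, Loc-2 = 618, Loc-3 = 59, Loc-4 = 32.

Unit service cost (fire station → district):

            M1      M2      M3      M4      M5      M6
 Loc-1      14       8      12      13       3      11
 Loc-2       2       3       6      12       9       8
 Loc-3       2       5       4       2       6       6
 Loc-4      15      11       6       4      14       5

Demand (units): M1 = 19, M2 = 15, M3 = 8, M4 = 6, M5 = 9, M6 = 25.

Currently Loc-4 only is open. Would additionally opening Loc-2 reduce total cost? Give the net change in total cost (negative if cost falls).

Current service cost with {Loc-4}: 773.
Adding Loc-2: each district re-picks its cheapest; new service cost 361, saving 412.
Extra fixed cost: 618. Net change = 618 − 412 = 206.
(Totals: 805 → 1011.)

No — net change +206 (cost rises by 206).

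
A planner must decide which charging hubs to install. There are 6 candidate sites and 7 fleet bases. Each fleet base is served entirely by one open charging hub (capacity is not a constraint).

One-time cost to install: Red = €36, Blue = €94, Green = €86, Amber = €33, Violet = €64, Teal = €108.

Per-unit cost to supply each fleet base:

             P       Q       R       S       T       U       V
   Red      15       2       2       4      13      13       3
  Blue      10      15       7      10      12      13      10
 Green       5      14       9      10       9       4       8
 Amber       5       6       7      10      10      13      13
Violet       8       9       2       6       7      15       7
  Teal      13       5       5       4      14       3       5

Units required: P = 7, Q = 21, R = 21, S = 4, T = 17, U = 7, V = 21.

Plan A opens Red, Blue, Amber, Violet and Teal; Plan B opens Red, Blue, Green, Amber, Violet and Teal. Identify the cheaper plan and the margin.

Plan A: {Red, Blue, Amber, Violet, Teal}: P→Amber 5·7=35, Q→Red 2·21=42, R→Red 2·21=42, S→Red 4·4=16, T→Violet 7·17=119, U→Teal 3·7=21, V→Red 3·21=63. Service 338; fixed 335; total 673.
Plan B: {Red, Blue, Green, Amber, Violet, Teal}: P→Green 5·7=35, Q→Red 2·21=42, R→Red 2·21=42, S→Red 4·4=16, T→Violet 7·17=119, U→Teal 3·7=21, V→Red 3·21=63. Service 338; fixed 421; total 759.
Difference: |673 − 759| = 86.

Plan A is cheaper by 86.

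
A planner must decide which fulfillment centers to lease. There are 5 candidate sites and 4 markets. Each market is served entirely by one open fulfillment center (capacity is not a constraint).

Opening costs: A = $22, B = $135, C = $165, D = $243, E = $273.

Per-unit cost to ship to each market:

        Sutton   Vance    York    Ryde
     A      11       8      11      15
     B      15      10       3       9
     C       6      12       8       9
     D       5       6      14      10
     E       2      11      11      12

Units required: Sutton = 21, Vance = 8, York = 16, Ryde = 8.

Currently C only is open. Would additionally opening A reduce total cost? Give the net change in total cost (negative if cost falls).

Current service cost with {C}: 422.
Adding A: each market re-picks its cheapest; new service cost 390, saving 32.
Extra fixed cost: 22. Net change = 22 − 32 = -10.
(Totals: 587 → 577.)

Yes — net change −10 (cost falls by 10).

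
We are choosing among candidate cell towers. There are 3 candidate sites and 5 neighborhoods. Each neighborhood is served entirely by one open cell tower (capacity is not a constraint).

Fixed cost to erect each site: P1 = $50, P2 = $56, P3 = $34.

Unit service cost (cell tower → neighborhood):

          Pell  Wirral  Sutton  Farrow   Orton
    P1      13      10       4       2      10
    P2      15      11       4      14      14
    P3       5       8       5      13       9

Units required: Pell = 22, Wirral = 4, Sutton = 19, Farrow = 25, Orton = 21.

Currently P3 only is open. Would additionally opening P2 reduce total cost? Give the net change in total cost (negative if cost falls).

Current service cost with {P3}: 751.
Adding P2: each neighborhood re-picks its cheapest; new service cost 732, saving 19.
Extra fixed cost: 56. Net change = 56 − 19 = 37.
(Totals: 785 → 822.)

No — net change +37 (cost rises by 37).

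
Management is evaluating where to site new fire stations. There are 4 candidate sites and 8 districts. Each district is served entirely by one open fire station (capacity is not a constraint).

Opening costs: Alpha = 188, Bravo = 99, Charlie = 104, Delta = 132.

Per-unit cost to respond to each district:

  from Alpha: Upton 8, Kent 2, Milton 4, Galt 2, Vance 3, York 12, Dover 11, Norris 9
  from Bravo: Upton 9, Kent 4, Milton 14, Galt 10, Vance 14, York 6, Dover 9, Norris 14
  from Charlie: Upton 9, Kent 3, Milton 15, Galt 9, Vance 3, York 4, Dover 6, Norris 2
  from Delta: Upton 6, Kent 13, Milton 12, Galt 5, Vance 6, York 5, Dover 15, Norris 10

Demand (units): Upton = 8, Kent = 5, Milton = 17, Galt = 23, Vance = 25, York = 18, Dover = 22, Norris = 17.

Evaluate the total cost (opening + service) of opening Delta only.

Each district is assigned to its cheapest site among the open ones.
{Delta}: Upton→Delta 6·8=48, Kent→Delta 13·5=65, Milton→Delta 12·17=204, Galt→Delta 5·23=115, Vance→Delta 6·25=150, York→Delta 5·18=90, Dover→Delta 15·22=330, Norris→Delta 10·17=170. Service 1172; fixed 132; total 1304.

Total cost: 1304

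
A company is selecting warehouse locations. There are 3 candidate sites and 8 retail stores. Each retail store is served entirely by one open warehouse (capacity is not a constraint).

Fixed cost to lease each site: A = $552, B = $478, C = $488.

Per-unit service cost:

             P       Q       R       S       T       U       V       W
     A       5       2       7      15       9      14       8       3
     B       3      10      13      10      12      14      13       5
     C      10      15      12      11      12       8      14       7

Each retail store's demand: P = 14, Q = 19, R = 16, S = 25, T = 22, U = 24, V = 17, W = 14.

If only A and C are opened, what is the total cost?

Each retail store is assigned to its cheapest site among the open ones.
{A, C}: P→A 5·14=70, Q→A 2·19=38, R→A 7·16=112, S→C 11·25=275, T→A 9·22=198, U→C 8·24=192, V→A 8·17=136, W→A 3·14=42. Service 1063; fixed 1040; total 2103.

Total cost: 2103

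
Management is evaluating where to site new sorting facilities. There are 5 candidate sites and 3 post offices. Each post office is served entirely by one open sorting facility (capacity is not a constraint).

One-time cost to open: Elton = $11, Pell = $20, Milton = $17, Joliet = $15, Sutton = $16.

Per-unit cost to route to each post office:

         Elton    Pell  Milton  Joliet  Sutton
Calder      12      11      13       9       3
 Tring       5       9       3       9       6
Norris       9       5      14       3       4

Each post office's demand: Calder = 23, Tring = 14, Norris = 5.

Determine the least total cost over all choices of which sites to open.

For any fixed open set, each post office goes to its cheapest open site; total = fixed + service.
{Milton, Sutton}: Calder→Sutton 3·23=69, Tring→Milton 3·14=42, Norris→Sutton 4·5=20. Service 131; fixed 33; total 164.
{Milton, Joliet, Sutton}: Calder→Sutton 3·23=69, Tring→Milton 3·14=42, Norris→Joliet 3·5=15. Service 126; fixed 48; total 174.
{Elton, Milton, Sutton}: Calder→Sutton 3·23=69, Tring→Milton 3·14=42, Norris→Sutton 4·5=20. Service 131; fixed 44; total 175.
{Elton, Pell, Milton, Joliet, Sutton}: service 126 + fixed 79 = 205
No other subset beats 164.

Minimum total cost: 164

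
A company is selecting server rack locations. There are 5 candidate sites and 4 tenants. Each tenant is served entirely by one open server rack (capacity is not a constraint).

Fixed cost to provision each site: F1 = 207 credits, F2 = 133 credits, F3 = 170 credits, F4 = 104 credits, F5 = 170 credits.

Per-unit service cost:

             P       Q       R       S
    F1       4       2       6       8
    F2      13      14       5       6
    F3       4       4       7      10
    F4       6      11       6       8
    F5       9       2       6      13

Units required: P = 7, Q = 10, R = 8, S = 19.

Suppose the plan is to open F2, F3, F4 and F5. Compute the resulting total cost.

Total cost: 779

Each tenant is assigned to its cheapest site among the open ones.
{F2, F3, F4, F5}: P→F3 4·7=28, Q→F5 2·10=20, R→F2 5·8=40, S→F2 6·19=114. Service 202; fixed 577; total 779.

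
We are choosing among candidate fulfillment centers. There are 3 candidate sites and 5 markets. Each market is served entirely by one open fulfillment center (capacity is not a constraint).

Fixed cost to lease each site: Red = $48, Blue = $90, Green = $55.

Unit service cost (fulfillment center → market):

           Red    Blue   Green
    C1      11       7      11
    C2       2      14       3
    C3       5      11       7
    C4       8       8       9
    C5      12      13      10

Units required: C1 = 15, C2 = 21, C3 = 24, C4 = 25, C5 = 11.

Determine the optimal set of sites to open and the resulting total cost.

Open Red only; minimum total cost 707.

For any fixed open set, each market goes to its cheapest open site; total = fixed + service.
{Red}: C1→Red 11·15=165, C2→Red 2·21=42, C3→Red 5·24=120, C4→Red 8·25=200, C5→Red 12·11=132. Service 659; fixed 48; total 707.
{Red, Blue}: C1→Blue 7·15=105, C2→Red 2·21=42, C3→Red 5·24=120, C4→Red 8·25=200, C5→Red 12·11=132. Service 599; fixed 138; total 737.
{Red, Green}: service 637 + fixed 103 = 740
{Red, Blue, Green}: service 577 + fixed 193 = 770
No other subset beats 707.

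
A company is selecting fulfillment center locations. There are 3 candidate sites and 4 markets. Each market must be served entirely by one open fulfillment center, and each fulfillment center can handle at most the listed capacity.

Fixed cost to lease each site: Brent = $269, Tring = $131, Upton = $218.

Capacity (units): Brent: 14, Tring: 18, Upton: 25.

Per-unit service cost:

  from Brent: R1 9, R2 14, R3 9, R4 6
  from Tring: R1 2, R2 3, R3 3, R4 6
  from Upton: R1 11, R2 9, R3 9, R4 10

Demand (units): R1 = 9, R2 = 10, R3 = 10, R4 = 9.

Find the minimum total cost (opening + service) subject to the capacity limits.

Open {Tring, Upton}: R1→Tring 2·9=18, R2→Upton 9·10=90, R3→Upton 9·10=90, R4→Tring 6·9=54.
Loads: Tring carries 18/18, Upton carries 20/25. Service 252; fixed 349; total 601.
Next best feasible plan costs 870.

Minimum total cost: 601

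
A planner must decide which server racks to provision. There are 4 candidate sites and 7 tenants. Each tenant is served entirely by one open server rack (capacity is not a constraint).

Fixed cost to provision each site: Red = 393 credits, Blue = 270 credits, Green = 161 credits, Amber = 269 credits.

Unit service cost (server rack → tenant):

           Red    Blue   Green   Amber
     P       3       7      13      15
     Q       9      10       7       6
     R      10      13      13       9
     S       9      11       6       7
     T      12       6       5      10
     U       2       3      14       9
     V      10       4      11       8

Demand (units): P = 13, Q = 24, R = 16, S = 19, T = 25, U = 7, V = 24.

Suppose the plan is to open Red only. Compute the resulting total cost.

Each tenant is assigned to its cheapest site among the open ones.
{Red}: P→Red 3·13=39, Q→Red 9·24=216, R→Red 10·16=160, S→Red 9·19=171, T→Red 12·25=300, U→Red 2·7=14, V→Red 10·24=240. Service 1140; fixed 393; total 1533.

Total cost: 1533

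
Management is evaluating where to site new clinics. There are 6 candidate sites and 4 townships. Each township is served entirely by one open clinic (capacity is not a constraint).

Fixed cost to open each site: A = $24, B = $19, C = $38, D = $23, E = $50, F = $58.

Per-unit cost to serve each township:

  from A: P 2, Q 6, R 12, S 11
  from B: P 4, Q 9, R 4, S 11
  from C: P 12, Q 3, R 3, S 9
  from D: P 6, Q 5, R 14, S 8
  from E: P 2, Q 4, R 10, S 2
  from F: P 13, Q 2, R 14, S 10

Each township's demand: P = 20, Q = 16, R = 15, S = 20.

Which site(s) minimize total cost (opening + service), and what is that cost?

For any fixed open set, each township goes to its cheapest open site; total = fixed + service.
{C, E}: P→E 2·20=40, Q→C 3·16=48, R→C 3·15=45, S→E 2·20=40. Service 173; fixed 88; total 261.
{B, E}: P→E 2·20=40, Q→E 4·16=64, R→B 4·15=60, S→E 2·20=40. Service 204; fixed 69; total 273.
{B, C, E}: service 173 + fixed 107 = 280
{A, B, C, D, E, F}: P→A 2·20=40, Q→F 2·16=32, R→C 3·15=45, S→E 2·20=40. Service 157; fixed 212; total 369.
No other subset beats 261.

Open C and E; minimum total cost 261.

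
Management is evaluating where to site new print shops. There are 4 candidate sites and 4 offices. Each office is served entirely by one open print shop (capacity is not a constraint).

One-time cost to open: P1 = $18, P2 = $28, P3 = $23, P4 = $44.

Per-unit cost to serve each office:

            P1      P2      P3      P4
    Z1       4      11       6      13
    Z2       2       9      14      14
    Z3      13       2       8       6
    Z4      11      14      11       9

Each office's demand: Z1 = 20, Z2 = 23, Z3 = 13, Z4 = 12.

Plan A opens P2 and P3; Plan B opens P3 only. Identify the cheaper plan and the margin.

Plan A is cheaper by 165.

Plan A: {P2, P3}: Z1→P3 6·20=120, Z2→P2 9·23=207, Z3→P2 2·13=26, Z4→P3 11·12=132. Service 485; fixed 51; total 536.
Plan B: {P3}: Z1→P3 6·20=120, Z2→P3 14·23=322, Z3→P3 8·13=104, Z4→P3 11·12=132. Service 678; fixed 23; total 701.
Difference: |536 − 701| = 165.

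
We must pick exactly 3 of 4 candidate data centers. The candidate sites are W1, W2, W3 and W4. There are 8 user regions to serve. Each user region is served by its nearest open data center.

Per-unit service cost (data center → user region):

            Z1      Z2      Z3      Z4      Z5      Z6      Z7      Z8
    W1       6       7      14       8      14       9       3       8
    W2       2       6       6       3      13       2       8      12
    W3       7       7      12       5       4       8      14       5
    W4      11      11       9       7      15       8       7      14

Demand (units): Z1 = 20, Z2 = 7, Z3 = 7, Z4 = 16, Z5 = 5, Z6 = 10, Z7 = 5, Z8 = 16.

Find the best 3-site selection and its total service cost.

With exactly 3 open, each user region uses its cheapest among the chosen.
{W1, W2, W3}: Z1→W2 2·20=40, Z2→W2 6·7=42, Z3→W2 6·7=42, Z4→W2 3·16=48, Z5→W3 4·5=20, Z6→W2 2·10=20, Z7→W1 3·5=15, Z8→W3 5·16=80. Service cost 307.
{W2, W3, W4}: service cost 327
{W1, W2, W4}: service cost 400
Among all 4 size-3 choices, {W1, W2, W3} is lowest.

Choose W1, W2 and W3; total service cost 307.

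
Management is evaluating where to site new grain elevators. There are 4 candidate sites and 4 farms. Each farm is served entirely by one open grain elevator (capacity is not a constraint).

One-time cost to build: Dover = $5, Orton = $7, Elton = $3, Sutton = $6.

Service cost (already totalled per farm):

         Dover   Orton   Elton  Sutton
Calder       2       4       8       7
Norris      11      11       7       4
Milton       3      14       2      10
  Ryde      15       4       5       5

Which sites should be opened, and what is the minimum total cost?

For any fixed open set, each farm goes to its cheapest open site; total = fixed + service.
{Dover, Elton}: Calder→Dover 2, Norris→Elton 7, Milton→Elton 2, Ryde→Elton 5. Service 16; fixed 8; total 24.
{Dover, Sutton}: service 14 + fixed 11 = 25
{Elton}: service 22 + fixed 3 = 25
{Dover, Orton, Elton, Sutton}: service 12 + fixed 21 = 33
No other subset beats 24.

Open Dover and Elton; minimum total cost 24.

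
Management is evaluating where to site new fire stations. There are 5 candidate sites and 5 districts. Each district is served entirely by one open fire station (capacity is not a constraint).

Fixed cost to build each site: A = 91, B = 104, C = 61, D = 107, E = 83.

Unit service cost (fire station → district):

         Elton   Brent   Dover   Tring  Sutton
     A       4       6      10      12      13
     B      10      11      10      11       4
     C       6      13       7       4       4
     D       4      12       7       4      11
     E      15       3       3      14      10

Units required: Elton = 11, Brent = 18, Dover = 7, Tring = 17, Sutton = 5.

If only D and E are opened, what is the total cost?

Each district is assigned to its cheapest site among the open ones.
{D, E}: Elton→D 4·11=44, Brent→E 3·18=54, Dover→E 3·7=21, Tring→D 4·17=68, Sutton→E 10·5=50. Service 237; fixed 190; total 427.

Total cost: 427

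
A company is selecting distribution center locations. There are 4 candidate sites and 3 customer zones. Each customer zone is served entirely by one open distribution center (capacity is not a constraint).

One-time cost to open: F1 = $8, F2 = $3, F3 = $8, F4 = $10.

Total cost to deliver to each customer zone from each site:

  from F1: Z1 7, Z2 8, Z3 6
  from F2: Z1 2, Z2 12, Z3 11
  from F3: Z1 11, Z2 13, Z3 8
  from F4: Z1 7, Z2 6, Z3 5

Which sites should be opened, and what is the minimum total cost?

Open F2 and F4; minimum total cost 26.

For any fixed open set, each customer zone goes to its cheapest open site; total = fixed + service.
{F2, F4}: Z1→F2 2, Z2→F4 6, Z3→F4 5. Service 13; fixed 13; total 26.
{F1, F2}: service 16 + fixed 11 = 27
{F2}: service 25 + fixed 3 = 28
{F1, F2, F3, F4}: service 13 + fixed 29 = 42
(All 15 nonempty subsets were checked; F2 and F4 is lowest.)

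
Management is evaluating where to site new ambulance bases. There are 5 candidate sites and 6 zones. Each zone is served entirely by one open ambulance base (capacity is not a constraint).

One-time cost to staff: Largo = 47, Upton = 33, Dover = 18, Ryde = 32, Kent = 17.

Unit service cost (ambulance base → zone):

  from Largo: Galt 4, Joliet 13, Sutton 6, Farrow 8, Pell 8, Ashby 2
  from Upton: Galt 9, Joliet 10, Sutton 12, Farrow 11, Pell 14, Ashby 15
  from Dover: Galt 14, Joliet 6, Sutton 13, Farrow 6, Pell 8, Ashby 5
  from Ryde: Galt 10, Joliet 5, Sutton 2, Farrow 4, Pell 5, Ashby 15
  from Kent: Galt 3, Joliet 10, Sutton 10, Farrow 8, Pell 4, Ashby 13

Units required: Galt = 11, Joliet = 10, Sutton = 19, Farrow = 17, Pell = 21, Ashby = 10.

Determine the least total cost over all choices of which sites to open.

For any fixed open set, each zone goes to its cheapest open site; total = fixed + service.
{Largo, Ryde, Kent}: Galt→Kent 3·11=33, Joliet→Ryde 5·10=50, Sutton→Ryde 2·19=38, Farrow→Ryde 4·17=68, Pell→Kent 4·21=84, Ashby→Largo 2·10=20. Service 293; fixed 96; total 389.
{Dover, Ryde, Kent}: service 323 + fixed 67 = 390
{Largo, Ryde}: service 325 + fixed 79 = 404
{Largo, Upton, Dover, Ryde, Kent}: Galt→Kent 3·11=33, Joliet→Ryde 5·10=50, Sutton→Ryde 2·19=38, Farrow→Ryde 4·17=68, Pell→Kent 4·21=84, Ashby→Largo 2·10=20. Service 293; fixed 147; total 440.
No other subset beats 389.

Minimum total cost: 389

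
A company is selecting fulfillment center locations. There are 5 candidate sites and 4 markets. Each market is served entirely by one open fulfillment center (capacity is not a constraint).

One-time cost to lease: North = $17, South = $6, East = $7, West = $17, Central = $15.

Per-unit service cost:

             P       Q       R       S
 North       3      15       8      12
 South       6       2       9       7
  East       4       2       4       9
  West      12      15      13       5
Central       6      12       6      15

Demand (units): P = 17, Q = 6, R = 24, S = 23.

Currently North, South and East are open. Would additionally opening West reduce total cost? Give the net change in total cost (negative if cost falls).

Current service cost with {North, South, East}: 320.
Adding West: each market re-picks its cheapest; new service cost 274, saving 46.
Extra fixed cost: 17. Net change = 17 − 46 = -29.
(Totals: 350 → 321.)

Yes — net change −29 (cost falls by 29).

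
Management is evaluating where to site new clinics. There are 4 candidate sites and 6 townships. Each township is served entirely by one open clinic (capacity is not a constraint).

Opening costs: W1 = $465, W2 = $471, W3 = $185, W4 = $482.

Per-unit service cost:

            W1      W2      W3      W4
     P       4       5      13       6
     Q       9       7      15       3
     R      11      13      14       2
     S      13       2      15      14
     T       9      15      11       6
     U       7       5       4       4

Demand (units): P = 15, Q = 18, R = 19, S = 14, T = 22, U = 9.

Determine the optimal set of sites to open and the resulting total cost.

For any fixed open set, each township goes to its cheapest open site; total = fixed + service.
{W4}: P→W4 6·15=90, Q→W4 3·18=54, R→W4 2·19=38, S→W4 14·14=196, T→W4 6·22=132, U→W4 4·9=36. Service 546; fixed 482; total 1028.
{W3, W4}: service 546 + fixed 667 = 1213
{W2, W4}: P→W2 5·15=75, Q→W4 3·18=54, R→W4 2·19=38, S→W2 2·14=28, T→W4 6·22=132, U→W4 4·9=36. Service 363; fixed 953; total 1316.
{W1, W2, W3, W4}: service 348 + fixed 1603 = 1951
No other subset beats 1028.

Open W4 only; minimum total cost 1028.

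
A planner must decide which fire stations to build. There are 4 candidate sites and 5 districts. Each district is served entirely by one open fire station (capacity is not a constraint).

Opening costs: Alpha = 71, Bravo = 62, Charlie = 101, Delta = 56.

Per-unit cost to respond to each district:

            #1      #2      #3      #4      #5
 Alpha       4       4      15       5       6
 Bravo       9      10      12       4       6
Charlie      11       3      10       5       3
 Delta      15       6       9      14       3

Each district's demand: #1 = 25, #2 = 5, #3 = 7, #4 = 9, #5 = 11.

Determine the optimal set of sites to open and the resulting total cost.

Open Alpha and Delta; minimum total cost 388.

For any fixed open set, each district goes to its cheapest open site; total = fixed + service.
{Alpha, Delta}: #1→Alpha 4·25=100, #2→Alpha 4·5=20, #3→Delta 9·7=63, #4→Alpha 5·9=45, #5→Delta 3·11=33. Service 261; fixed 127; total 388.
{Alpha}: #1→Alpha 4·25=100, #2→Alpha 4·5=20, #3→Alpha 15·7=105, #4→Alpha 5·9=45, #5→Alpha 6·11=66. Service 336; fixed 71; total 407.
{Alpha, Charlie}: service 263 + fixed 172 = 435
{Alpha, Bravo, Charlie, Delta}: #1→Alpha 4·25=100, #2→Charlie 3·5=15, #3→Delta 9·7=63, #4→Bravo 4·9=36, #5→Charlie 3·11=33. Service 247; fixed 290; total 537.
No other subset beats 388.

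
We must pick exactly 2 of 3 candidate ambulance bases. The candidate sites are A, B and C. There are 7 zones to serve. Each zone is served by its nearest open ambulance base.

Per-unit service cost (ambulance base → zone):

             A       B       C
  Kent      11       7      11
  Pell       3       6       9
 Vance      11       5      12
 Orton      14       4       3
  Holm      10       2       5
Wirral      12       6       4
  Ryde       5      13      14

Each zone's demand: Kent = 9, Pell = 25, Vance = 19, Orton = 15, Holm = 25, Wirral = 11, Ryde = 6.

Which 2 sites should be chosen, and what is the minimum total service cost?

Choose A and B; total service cost 439.

With exactly 2 open, each zone uses its cheapest among the chosen.
{A, B}: Kent→B 7·9=63, Pell→A 3·25=75, Vance→B 5·19=95, Orton→B 4·15=60, Holm→B 2·25=50, Wirral→B 6·11=66, Ryde→A 5·6=30. Service cost 439.
{B, C}: service cost 525
{A, C}: service cost 627
Among all 3 size-2 choices, {A, B} is lowest.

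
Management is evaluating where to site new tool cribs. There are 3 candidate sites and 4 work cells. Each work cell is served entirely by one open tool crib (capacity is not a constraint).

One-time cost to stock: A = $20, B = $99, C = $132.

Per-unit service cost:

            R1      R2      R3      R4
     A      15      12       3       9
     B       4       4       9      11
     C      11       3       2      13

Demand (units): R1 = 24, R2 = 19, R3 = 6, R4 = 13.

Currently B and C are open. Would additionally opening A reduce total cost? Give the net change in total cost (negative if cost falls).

Yes — net change −6 (cost falls by 6).

Current service cost with {B, C}: 308.
Adding A: each work cell re-picks its cheapest; new service cost 282, saving 26.
Extra fixed cost: 20. Net change = 20 − 26 = -6.
(Totals: 539 → 533.)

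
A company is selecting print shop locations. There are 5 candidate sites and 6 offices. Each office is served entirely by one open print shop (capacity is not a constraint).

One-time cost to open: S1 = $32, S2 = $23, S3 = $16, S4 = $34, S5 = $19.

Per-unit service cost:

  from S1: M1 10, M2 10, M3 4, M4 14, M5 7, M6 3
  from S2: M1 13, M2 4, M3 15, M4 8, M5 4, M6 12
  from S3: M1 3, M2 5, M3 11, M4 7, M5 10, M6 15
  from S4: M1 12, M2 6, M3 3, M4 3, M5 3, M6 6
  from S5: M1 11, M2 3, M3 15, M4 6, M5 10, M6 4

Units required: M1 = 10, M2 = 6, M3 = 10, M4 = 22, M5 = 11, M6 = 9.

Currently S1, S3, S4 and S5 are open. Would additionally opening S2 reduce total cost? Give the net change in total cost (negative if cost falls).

Current service cost with {S1, S3, S4, S5}: 204.
Adding S2: each office re-picks its cheapest; new service cost 204, saving 0.
Extra fixed cost: 23. Net change = 23 − 0 = 23.
(Totals: 305 → 328.)

No — net change +23 (cost rises by 23).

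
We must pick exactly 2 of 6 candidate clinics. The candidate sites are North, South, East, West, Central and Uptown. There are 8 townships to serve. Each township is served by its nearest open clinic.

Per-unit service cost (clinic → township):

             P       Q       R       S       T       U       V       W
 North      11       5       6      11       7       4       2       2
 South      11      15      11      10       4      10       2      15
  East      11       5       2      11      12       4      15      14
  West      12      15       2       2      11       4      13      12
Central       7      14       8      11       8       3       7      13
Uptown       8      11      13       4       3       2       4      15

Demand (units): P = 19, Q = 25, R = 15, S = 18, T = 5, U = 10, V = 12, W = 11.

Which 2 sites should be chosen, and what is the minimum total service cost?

Choose North and Uptown; total service cost 520.

With exactly 2 open, each township uses its cheapest among the chosen.
{North, Uptown}: P→Uptown 8·19=152, Q→North 5·25=125, R→North 6·15=90, S→Uptown 4·18=72, T→Uptown 3·5=15, U→Uptown 2·10=20, V→North 2·12=24, W→North 2·11=22. Service cost 520.
{North, West}: service cost 521
{East, Uptown}: service cost 616
Among all 15 size-2 choices, {North, Uptown} is lowest.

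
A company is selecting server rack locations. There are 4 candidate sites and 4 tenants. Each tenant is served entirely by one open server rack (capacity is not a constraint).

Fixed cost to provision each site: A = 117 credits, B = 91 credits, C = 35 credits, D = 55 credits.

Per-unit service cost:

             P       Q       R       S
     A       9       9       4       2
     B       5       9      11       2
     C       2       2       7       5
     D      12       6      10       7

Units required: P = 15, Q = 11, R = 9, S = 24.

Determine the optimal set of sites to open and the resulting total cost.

Open C only; minimum total cost 270.

For any fixed open set, each tenant goes to its cheapest open site; total = fixed + service.
{C}: P→C 2·15=30, Q→C 2·11=22, R→C 7·9=63, S→C 5·24=120. Service 235; fixed 35; total 270.
{A, C}: service 136 + fixed 152 = 288
{B, C}: service 163 + fixed 126 = 289
{A, B, C, D}: P→C 2·15=30, Q→C 2·11=22, R→A 4·9=36, S→A 2·24=48. Service 136; fixed 298; total 434.
No other subset beats 270.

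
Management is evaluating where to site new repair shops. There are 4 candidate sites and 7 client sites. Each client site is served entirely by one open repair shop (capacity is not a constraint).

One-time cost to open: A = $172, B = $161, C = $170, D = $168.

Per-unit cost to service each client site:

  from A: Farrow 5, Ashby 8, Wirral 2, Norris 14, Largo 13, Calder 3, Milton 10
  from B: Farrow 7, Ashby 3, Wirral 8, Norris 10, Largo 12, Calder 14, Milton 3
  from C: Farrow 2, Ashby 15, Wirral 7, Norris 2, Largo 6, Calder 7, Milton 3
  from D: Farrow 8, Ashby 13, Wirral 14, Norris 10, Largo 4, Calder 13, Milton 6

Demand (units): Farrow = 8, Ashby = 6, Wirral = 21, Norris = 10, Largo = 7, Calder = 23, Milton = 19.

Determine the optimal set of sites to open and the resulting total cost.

Open A and C; minimum total cost 636.

For any fixed open set, each client site goes to its cheapest open site; total = fixed + service.
{A, C}: Farrow→C 2·8=16, Ashby→A 8·6=48, Wirral→A 2·21=42, Norris→C 2·10=20, Largo→C 6·7=42, Calder→A 3·23=69, Milton→C 3·19=57. Service 294; fixed 342; total 636.
{C}: service 533 + fixed 170 = 703
{A, B}: service 410 + fixed 333 = 743
{A, B, C, D}: service 250 + fixed 671 = 921
(All 15 nonempty subsets were checked; A and C is lowest.)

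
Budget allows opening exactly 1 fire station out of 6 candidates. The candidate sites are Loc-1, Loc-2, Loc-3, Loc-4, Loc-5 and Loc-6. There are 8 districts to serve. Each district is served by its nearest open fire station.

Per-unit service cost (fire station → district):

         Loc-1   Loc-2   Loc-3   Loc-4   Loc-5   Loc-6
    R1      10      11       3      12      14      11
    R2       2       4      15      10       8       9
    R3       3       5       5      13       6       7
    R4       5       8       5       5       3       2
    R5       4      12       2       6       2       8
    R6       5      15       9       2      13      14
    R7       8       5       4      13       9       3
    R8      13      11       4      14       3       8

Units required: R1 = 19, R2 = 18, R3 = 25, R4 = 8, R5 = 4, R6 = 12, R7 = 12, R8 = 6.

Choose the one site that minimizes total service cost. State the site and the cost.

With exactly 1 open, each district uses its cheapest among the chosen.
{Loc-1}: R1→Loc-1 10·19=190, R2→Loc-1 2·18=36, R3→Loc-1 3·25=75, R4→Loc-1 5·8=40, R5→Loc-1 4·4=16, R6→Loc-1 5·12=60, R7→Loc-1 8·12=96, R8→Loc-1 13·6=78. Service cost 591.
{Loc-3}: service cost 680
{Loc-2}: service cost 824
Among all 6 size-1 choices, {Loc-1} is lowest.

Choose Loc-1 only; total service cost 591.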